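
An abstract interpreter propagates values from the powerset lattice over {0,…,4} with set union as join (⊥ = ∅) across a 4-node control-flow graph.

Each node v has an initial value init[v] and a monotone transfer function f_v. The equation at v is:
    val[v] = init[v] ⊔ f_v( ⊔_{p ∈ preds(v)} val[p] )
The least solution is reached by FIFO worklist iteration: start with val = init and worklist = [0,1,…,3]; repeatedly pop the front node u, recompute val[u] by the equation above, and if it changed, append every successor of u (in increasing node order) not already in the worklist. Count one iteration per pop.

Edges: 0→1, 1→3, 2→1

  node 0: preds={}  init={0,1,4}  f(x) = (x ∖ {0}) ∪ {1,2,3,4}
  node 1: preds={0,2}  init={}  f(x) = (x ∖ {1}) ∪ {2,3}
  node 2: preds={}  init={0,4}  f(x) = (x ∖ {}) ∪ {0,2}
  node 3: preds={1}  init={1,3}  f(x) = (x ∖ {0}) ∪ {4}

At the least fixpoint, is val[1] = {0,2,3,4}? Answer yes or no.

yes

Worklist (5 pops):
  #1 pop 0: in={} → {0,1,2,3,4} (was {0,1,4}); enqueue []
  #2 pop 1: in={0,1,2,3,4} → {0,2,3,4} (was {}); enqueue []
  #3 pop 2: in={} → {0,2,4} (was {0,4}); enqueue [1]
  #4 pop 3: in={0,2,3,4} → {1,2,3,4} (was {1,3}); enqueue []
  #5 pop 1: in={0,1,2,3,4} → {0,2,3,4} (no change)

Fixpoint:
  val[0] = {0,1,2,3,4}
  val[1] = {0,2,3,4}
  val[2] = {0,2,4}
  val[3] = {1,2,3,4}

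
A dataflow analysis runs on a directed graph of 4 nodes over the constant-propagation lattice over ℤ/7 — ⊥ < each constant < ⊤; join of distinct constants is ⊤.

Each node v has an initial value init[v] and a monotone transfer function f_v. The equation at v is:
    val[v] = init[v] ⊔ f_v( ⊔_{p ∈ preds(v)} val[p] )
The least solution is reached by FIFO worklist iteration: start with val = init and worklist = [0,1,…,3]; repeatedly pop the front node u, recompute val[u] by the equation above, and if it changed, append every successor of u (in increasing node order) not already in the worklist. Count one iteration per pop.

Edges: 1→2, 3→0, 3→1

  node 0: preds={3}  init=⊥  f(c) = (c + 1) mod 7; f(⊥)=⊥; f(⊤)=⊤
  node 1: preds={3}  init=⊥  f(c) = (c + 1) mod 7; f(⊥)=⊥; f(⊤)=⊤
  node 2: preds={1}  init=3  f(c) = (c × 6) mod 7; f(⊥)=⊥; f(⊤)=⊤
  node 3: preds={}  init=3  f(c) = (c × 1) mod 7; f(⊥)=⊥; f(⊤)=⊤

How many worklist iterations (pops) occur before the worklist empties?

4

Trace (4 dequeues):
  [1] u=0 | in 3 | out 4 | prev ⊥ | push {}
  [2] u=1 | in 3 | out 4 | prev ⊥ | push {}
  [3] u=2 | in 4 | out 3 | ==
  [4] u=3 | in ⊥ | out 3 | ==

Converged values:
  [0] 4
  [1] 4
  [2] 3
  [3] 3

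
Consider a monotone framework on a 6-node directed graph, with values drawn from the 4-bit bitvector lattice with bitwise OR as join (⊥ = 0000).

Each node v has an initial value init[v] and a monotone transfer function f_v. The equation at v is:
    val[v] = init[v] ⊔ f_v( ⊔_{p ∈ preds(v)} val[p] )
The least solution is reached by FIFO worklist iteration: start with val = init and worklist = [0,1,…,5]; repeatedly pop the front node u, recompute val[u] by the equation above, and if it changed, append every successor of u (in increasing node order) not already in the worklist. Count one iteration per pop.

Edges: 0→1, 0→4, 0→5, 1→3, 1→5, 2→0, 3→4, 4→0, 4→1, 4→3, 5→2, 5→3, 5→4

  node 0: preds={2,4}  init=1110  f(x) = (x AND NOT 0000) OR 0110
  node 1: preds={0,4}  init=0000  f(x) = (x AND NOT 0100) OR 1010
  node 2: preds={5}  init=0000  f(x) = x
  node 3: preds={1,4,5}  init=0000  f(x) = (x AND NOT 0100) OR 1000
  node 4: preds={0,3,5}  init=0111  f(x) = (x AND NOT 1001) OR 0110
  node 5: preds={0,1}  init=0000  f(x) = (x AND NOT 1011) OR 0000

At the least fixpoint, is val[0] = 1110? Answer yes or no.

Worklist (10 pops):
  #1 pop 0: in=0111 → 1111 (was 1110); enqueue []
  #2 pop 1: in=1111 → 1011 (was 0000); enqueue []
  #3 pop 2: in=0000 → 0000 (no change)
  #4 pop 3: in=1111 → 1011 (was 0000); enqueue []
  #5 pop 4: in=1111 → 0111 (no change)
  #6 pop 5: in=1111 → 0100 (was 0000); enqueue [2,3,4]
  #7 pop 2: in=0100 → 0100 (was 0000); enqueue [0]
  #8 pop 3: in=1111 → 1011 (no change)
  #9 pop 4: in=1111 → 0111 (no change)
  #10 pop 0: in=0111 → 1111 (no change)

Fixpoint:
  val[0] = 1111
  val[1] = 1011
  val[2] = 0100
  val[3] = 1011
  val[4] = 0111
  val[5] = 0100

no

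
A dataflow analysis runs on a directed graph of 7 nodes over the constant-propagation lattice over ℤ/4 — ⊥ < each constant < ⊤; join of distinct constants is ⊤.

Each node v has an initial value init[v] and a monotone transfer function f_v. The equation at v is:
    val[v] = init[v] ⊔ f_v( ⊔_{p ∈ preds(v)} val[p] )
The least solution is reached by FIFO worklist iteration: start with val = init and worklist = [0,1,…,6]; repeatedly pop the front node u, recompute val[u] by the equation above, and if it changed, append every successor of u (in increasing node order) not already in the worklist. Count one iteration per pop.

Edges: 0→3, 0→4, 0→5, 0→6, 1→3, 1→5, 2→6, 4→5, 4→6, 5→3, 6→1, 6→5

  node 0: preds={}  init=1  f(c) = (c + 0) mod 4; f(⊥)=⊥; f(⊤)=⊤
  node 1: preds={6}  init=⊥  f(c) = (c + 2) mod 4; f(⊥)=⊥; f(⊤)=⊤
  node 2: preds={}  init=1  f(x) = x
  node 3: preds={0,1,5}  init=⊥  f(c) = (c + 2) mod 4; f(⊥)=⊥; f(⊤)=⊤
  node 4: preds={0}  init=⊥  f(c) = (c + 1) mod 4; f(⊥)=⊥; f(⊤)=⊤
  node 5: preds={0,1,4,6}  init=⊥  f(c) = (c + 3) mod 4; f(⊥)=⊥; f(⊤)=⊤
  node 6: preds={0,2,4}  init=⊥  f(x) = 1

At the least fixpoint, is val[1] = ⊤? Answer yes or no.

Worklist (11 pops):
  #1 pop 0: in=⊥ → 1 (no change)
  #2 pop 1: in=⊥ → ⊥ (no change)
  #3 pop 2: in=⊥ → 1 (no change)
  #4 pop 3: in=1 → 3 (was ⊥); enqueue []
  #5 pop 4: in=1 → 2 (was ⊥); enqueue []
  #6 pop 5: in=⊤ → ⊤ (was ⊥); enqueue [3]
  #7 pop 6: in=⊤ → 1 (was ⊥); enqueue [1,5]
  #8 pop 3: in=⊤ → ⊤ (was 3); enqueue []
  #9 pop 1: in=1 → 3 (was ⊥); enqueue [3]
  #10 pop 5: in=⊤ → ⊤ (no change)
  #11 pop 3: in=⊤ → ⊤ (no change)

Fixpoint:
  val[0] = 1
  val[1] = 3
  val[2] = 1
  val[3] = ⊤
  val[4] = 2
  val[5] = ⊤
  val[6] = 1

no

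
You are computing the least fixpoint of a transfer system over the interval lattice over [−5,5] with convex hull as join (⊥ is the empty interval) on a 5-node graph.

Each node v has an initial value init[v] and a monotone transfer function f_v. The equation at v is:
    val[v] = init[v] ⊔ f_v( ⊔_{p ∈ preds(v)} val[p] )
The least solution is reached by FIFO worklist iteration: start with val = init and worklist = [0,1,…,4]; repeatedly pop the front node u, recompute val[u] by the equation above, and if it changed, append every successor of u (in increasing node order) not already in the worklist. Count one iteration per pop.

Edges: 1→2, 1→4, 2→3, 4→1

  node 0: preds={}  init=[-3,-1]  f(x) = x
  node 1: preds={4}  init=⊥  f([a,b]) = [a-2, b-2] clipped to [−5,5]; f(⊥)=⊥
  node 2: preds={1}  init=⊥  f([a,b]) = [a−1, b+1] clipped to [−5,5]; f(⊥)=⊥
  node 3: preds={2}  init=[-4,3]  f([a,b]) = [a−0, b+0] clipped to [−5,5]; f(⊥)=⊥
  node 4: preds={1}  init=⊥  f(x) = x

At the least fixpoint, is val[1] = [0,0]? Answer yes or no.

Trace (5 dequeues):
  [1] u=0 | in ⊥ | out [-3,-1] | ==
  [2] u=1 | in ⊥ | out ⊥ | ==
  [3] u=2 | in ⊥ | out ⊥ | ==
  [4] u=3 | in ⊥ | out [-4,3] | ==
  [5] u=4 | in ⊥ | out ⊥ | ==

Converged values:
  [0] [-3,-1]
  [1] ⊥
  [2] ⊥
  [3] [-4,3]
  [4] ⊥

no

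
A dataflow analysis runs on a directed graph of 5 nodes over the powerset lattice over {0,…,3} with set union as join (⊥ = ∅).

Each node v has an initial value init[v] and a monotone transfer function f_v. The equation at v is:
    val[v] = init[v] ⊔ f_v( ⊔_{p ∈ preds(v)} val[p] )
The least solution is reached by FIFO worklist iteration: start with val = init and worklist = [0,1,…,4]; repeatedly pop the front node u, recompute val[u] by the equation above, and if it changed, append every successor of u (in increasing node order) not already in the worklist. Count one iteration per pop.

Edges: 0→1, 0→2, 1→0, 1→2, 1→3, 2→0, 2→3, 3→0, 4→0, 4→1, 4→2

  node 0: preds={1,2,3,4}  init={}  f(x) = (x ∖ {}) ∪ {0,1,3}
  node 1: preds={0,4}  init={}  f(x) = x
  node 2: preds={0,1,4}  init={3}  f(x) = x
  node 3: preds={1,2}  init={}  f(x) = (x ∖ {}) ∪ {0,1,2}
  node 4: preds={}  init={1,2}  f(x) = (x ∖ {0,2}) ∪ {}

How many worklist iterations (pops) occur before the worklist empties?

Worklist (6 pops):
  #1 pop 0: in={1,2,3} → {0,1,2,3} (was {}); enqueue []
  #2 pop 1: in={0,1,2,3} → {0,1,2,3} (was {}); enqueue [0]
  #3 pop 2: in={0,1,2,3} → {0,1,2,3} (was {3}); enqueue []
  #4 pop 3: in={0,1,2,3} → {0,1,2,3} (was {}); enqueue []
  #5 pop 4: in={} → {1,2} (no change)
  #6 pop 0: in={0,1,2,3} → {0,1,2,3} (no change)

Fixpoint:
  val[0] = {0,1,2,3}
  val[1] = {0,1,2,3}
  val[2] = {0,1,2,3}
  val[3] = {0,1,2,3}
  val[4] = {1,2}

6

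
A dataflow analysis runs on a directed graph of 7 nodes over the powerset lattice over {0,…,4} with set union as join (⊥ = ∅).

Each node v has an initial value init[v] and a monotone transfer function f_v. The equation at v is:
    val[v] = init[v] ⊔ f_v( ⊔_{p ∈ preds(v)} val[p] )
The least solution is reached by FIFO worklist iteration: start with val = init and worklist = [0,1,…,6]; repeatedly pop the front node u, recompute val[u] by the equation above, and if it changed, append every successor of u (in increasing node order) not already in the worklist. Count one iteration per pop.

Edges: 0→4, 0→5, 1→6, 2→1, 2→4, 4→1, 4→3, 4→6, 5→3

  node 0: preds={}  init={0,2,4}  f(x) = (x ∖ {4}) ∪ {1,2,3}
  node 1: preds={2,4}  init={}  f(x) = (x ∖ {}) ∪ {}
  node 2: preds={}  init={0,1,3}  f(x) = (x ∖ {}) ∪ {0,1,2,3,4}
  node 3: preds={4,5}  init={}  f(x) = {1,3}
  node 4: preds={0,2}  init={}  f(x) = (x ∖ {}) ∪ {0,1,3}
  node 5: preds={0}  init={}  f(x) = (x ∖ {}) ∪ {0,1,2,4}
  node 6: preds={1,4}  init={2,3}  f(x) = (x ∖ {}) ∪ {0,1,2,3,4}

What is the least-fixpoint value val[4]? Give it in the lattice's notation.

Worklist (10 pops):
  #1 pop 0: in={} → {0,1,2,3,4} (was {0,2,4}); enqueue []
  #2 pop 1: in={0,1,3} → {0,1,3} (was {}); enqueue []
  #3 pop 2: in={} → {0,1,2,3,4} (was {0,1,3}); enqueue [1]
  #4 pop 3: in={} → {1,3} (was {}); enqueue []
  #5 pop 4: in={0,1,2,3,4} → {0,1,2,3,4} (was {}); enqueue [3]
  #6 pop 5: in={0,1,2,3,4} → {0,1,2,3,4} (was {}); enqueue []
  #7 pop 6: in={0,1,2,3,4} → {0,1,2,3,4} (was {2,3}); enqueue []
  #8 pop 1: in={0,1,2,3,4} → {0,1,2,3,4} (was {0,1,3}); enqueue [6]
  #9 pop 3: in={0,1,2,3,4} → {1,3} (no change)
  #10 pop 6: in={0,1,2,3,4} → {0,1,2,3,4} (no change)

Fixpoint:
  val[0] = {0,1,2,3,4}
  val[1] = {0,1,2,3,4}
  val[2] = {0,1,2,3,4}
  val[3] = {1,3}
  val[4] = {0,1,2,3,4}
  val[5] = {0,1,2,3,4}
  val[6] = {0,1,2,3,4}

{0,1,2,3,4}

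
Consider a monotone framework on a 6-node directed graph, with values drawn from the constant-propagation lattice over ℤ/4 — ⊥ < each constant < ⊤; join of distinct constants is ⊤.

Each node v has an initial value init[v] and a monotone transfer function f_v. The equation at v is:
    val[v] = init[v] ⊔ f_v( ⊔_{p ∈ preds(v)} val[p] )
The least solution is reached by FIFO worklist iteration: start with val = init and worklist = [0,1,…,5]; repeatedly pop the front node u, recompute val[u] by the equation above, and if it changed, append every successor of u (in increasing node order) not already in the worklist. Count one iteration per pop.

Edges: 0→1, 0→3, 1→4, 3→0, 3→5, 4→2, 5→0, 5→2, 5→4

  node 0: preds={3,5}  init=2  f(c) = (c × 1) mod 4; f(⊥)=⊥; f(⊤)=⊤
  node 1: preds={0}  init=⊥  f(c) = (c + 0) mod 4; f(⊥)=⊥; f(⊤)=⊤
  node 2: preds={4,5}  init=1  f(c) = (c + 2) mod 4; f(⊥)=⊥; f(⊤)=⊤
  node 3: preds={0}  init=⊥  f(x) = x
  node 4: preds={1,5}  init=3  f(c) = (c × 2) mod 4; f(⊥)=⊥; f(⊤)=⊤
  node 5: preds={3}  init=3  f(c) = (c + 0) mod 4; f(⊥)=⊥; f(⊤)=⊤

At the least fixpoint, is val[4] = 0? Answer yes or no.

Trace (9 dequeues):
  [1] u=0 | in 3 | out ⊤ | prev 2 | push {}
  [2] u=1 | in ⊤ | out ⊤ | prev ⊥ | push {}
  [3] u=2 | in 3 | out 1 | ==
  [4] u=3 | in ⊤ | out ⊤ | prev ⊥ | push {0}
  [5] u=4 | in ⊤ | out ⊤ | prev 3 | push {2}
  [6] u=5 | in ⊤ | out ⊤ | prev 3 | push {4}
  [7] u=0 | in ⊤ | out ⊤ | ==
  [8] u=2 | in ⊤ | out ⊤ | prev 1 | push {}
  [9] u=4 | in ⊤ | out ⊤ | ==

Converged values:
  [0] ⊤
  [1] ⊤
  [2] ⊤
  [3] ⊤
  [4] ⊤
  [5] ⊤

no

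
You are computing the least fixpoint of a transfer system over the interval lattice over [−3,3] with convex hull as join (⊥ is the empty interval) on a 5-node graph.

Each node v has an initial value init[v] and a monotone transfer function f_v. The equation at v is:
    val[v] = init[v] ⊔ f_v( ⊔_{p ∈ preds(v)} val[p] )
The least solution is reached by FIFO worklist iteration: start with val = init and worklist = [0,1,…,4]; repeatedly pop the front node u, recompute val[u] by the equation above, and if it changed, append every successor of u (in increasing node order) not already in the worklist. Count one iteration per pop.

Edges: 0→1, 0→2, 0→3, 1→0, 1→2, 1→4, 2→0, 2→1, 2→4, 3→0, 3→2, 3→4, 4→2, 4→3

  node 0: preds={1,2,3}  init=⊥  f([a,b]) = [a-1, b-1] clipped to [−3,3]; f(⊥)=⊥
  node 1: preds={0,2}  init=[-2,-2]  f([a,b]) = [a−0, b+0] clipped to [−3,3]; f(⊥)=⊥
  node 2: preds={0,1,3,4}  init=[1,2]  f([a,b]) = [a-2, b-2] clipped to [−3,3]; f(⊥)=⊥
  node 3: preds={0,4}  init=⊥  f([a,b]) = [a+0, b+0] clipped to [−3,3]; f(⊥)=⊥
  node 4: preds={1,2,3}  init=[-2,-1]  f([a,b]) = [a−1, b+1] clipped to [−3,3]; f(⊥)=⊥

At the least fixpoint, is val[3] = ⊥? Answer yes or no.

Iteration log — 14 steps:
  step 1. node 0  ⊔preds=[-2,2]  new=[-3,1]  old=⊥  +wl: 
  step 2. node 1  ⊔preds=[-3,2]  new=[-3,2]  old=[-2,-2]  +wl: 0
  step 3. node 2  ⊔preds=[-3,2]  new=[-3,2]  old=[1,2]  +wl: 1
  step 4. node 3  ⊔preds=[-3,1]  new=[-3,1]  old=⊥  +wl: 2
  step 5. node 4  ⊔preds=[-3,2]  new=[-3,3]  old=[-2,-1]  +wl: 3
  step 6. node 0  ⊔preds=[-3,2]  new=[-3,1]  stable
  step 7. node 1  ⊔preds=[-3,2]  new=[-3,2]  stable
  step 8. node 2  ⊔preds=[-3,3]  new=[-3,2]  stable
  step 9. node 3  ⊔preds=[-3,3]  new=[-3,3]  old=[-3,1]  +wl: 0,2,4
  step 10. node 0  ⊔preds=[-3,3]  new=[-3,2]  old=[-3,1]  +wl: 1,3
  step 11. node 2  ⊔preds=[-3,3]  new=[-3,2]  stable
  step 12. node 4  ⊔preds=[-3,3]  new=[-3,3]  stable
  step 13. node 1  ⊔preds=[-3,2]  new=[-3,2]  stable
  step 14. node 3  ⊔preds=[-3,3]  new=[-3,3]  stable

Least fixpoint reached:
  node 0: [-3,2]
  node 1: [-3,2]
  node 2: [-3,2]
  node 3: [-3,3]
  node 4: [-3,3]

no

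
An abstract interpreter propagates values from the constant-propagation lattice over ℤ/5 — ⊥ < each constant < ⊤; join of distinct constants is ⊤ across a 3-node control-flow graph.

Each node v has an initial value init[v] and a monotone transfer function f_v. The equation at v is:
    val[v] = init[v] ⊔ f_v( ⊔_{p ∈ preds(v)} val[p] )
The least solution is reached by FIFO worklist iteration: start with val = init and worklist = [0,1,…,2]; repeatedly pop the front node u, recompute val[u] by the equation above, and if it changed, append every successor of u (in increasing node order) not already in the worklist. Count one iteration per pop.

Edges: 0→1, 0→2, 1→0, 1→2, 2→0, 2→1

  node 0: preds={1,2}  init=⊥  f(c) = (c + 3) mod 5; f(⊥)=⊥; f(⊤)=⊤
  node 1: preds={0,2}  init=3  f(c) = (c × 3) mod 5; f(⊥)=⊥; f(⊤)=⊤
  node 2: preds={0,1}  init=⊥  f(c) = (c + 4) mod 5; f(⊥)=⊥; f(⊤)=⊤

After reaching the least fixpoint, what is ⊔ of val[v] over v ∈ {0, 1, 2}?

Worklist (7 pops):
  #1 pop 0: in=3 → 1 (was ⊥); enqueue []
  #2 pop 1: in=1 → 3 (no change)
  #3 pop 2: in=⊤ → ⊤ (was ⊥); enqueue [0,1]
  #4 pop 0: in=⊤ → ⊤ (was 1); enqueue [2]
  #5 pop 1: in=⊤ → ⊤ (was 3); enqueue [0]
  #6 pop 2: in=⊤ → ⊤ (no change)
  #7 pop 0: in=⊤ → ⊤ (no change)

Fixpoint:
  val[0] = ⊤
  val[1] = ⊤
  val[2] = ⊤

⊤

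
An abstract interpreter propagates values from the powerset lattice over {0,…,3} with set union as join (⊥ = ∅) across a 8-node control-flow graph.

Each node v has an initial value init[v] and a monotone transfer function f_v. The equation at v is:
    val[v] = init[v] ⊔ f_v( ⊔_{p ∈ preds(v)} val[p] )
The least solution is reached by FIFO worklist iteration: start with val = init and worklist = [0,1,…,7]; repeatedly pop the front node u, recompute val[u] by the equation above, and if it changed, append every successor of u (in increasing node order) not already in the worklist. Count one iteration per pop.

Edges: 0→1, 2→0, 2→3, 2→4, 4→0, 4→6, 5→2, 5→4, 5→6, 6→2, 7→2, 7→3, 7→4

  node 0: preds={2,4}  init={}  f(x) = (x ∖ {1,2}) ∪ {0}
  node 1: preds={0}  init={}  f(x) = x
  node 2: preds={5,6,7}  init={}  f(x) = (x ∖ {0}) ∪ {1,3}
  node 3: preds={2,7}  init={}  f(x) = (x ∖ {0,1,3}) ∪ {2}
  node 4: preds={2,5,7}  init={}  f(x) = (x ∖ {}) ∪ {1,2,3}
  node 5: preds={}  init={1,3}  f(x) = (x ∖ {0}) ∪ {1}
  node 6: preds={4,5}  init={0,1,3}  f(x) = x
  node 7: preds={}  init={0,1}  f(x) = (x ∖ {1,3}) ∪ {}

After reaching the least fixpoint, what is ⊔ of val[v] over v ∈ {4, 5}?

{0,1,2,3}

Iteration log — 14 steps:
  step 1. node 0  ⊔preds={}  new={0}  old={}  +wl: 
  step 2. node 1  ⊔preds={0}  new={0}  old={}  +wl: 
  step 3. node 2  ⊔preds={0,1,3}  new={1,3}  old={}  +wl: 0
  step 4. node 3  ⊔preds={0,1,3}  new={2}  old={}  +wl: 
  step 5. node 4  ⊔preds={0,1,3}  new={0,1,2,3}  old={}  +wl: 
  step 6. node 5  ⊔preds={}  new={1,3}  stable
  step 7. node 6  ⊔preds={0,1,2,3}  new={0,1,2,3}  old={0,1,3}  +wl: 2
  step 8. node 7  ⊔preds={}  new={0,1}  stable
  step 9. node 0  ⊔preds={0,1,2,3}  new={0,3}  old={0}  +wl: 1
  step 10. node 2  ⊔preds={0,1,2,3}  new={1,2,3}  old={1,3}  +wl: 0,3,4
  step 11. node 1  ⊔preds={0,3}  new={0,3}  old={0}  +wl: 
  step 12. node 0  ⊔preds={0,1,2,3}  new={0,3}  stable
  step 13. node 3  ⊔preds={0,1,2,3}  new={2}  stable
  step 14. node 4  ⊔preds={0,1,2,3}  new={0,1,2,3}  stable

Least fixpoint reached:
  node 0: {0,3}
  node 1: {0,3}
  node 2: {1,2,3}
  node 3: {2}
  node 4: {0,1,2,3}
  node 5: {1,3}
  node 6: {0,1,2,3}
  node 7: {0,1}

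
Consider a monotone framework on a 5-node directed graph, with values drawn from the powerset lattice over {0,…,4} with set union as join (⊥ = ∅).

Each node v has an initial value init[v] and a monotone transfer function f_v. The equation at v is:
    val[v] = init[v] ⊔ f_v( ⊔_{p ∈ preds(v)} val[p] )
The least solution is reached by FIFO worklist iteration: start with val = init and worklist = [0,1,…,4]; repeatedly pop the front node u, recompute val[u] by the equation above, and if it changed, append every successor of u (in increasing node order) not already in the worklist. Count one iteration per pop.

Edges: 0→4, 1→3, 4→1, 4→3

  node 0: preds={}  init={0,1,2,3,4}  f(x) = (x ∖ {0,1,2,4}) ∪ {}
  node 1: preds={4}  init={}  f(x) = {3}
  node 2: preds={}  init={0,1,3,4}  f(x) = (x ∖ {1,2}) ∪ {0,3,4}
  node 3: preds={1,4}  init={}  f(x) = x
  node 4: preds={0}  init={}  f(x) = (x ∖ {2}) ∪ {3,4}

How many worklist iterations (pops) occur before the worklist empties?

Iteration log — 7 steps:
  step 1. node 0  ⊔preds={}  new={0,1,2,3,4}  stable
  step 2. node 1  ⊔preds={}  new={3}  old={}  +wl: 
  step 3. node 2  ⊔preds={}  new={0,1,3,4}  stable
  step 4. node 3  ⊔preds={3}  new={3}  old={}  +wl: 
  step 5. node 4  ⊔preds={0,1,2,3,4}  new={0,1,3,4}  old={}  +wl: 1,3
  step 6. node 1  ⊔preds={0,1,3,4}  new={3}  stable
  step 7. node 3  ⊔preds={0,1,3,4}  new={0,1,3,4}  old={3}  +wl: 

Least fixpoint reached:
  node 0: {0,1,2,3,4}
  node 1: {3}
  node 2: {0,1,3,4}
  node 3: {0,1,3,4}
  node 4: {0,1,3,4}

7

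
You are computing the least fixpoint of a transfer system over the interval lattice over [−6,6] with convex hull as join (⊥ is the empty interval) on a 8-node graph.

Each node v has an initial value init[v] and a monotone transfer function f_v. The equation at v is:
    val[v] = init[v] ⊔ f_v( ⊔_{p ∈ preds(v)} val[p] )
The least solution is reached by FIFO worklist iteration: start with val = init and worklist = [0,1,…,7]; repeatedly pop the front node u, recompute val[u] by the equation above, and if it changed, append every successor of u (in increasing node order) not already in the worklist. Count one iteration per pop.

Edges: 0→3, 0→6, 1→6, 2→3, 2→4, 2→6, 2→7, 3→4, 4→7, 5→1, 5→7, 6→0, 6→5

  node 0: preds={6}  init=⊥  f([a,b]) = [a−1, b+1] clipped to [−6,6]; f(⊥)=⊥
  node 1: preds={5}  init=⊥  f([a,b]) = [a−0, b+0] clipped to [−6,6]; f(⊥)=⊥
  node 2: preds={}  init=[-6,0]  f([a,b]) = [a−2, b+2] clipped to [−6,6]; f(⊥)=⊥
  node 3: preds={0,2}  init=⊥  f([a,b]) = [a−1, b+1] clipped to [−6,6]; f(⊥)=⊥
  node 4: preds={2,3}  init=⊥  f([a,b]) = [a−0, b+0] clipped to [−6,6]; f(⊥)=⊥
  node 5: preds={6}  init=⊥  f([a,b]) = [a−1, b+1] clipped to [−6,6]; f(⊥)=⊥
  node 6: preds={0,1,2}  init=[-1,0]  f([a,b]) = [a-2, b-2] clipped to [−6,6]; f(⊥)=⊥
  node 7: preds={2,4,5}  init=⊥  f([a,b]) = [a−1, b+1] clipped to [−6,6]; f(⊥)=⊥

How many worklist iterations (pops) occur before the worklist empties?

16

Worklist (16 pops):
  #1 pop 0: in=[-1,0] → [-2,1] (was ⊥); enqueue []
  #2 pop 1: in=⊥ → ⊥ (no change)
  #3 pop 2: in=⊥ → [-6,0] (no change)
  #4 pop 3: in=[-6,1] → [-6,2] (was ⊥); enqueue []
  #5 pop 4: in=[-6,2] → [-6,2] (was ⊥); enqueue []
  #6 pop 5: in=[-1,0] → [-2,1] (was ⊥); enqueue [1]
  #7 pop 6: in=[-6,1] → [-6,0] (was [-1,0]); enqueue [0,5]
  #8 pop 7: in=[-6,2] → [-6,3] (was ⊥); enqueue []
  #9 pop 1: in=[-2,1] → [-2,1] (was ⊥); enqueue [6]
  #10 pop 0: in=[-6,0] → [-6,1] (was [-2,1]); enqueue [3]
  #11 pop 5: in=[-6,0] → [-6,1] (was [-2,1]); enqueue [1,7]
  #12 pop 6: in=[-6,1] → [-6,0] (no change)
  #13 pop 3: in=[-6,1] → [-6,2] (no change)
  #14 pop 1: in=[-6,1] → [-6,1] (was [-2,1]); enqueue [6]
  #15 pop 7: in=[-6,2] → [-6,3] (no change)
  #16 pop 6: in=[-6,1] → [-6,0] (no change)

Fixpoint:
  val[0] = [-6,1]
  val[1] = [-6,1]
  val[2] = [-6,0]
  val[3] = [-6,2]
  val[4] = [-6,2]
  val[5] = [-6,1]
  val[6] = [-6,0]
  val[7] = [-6,3]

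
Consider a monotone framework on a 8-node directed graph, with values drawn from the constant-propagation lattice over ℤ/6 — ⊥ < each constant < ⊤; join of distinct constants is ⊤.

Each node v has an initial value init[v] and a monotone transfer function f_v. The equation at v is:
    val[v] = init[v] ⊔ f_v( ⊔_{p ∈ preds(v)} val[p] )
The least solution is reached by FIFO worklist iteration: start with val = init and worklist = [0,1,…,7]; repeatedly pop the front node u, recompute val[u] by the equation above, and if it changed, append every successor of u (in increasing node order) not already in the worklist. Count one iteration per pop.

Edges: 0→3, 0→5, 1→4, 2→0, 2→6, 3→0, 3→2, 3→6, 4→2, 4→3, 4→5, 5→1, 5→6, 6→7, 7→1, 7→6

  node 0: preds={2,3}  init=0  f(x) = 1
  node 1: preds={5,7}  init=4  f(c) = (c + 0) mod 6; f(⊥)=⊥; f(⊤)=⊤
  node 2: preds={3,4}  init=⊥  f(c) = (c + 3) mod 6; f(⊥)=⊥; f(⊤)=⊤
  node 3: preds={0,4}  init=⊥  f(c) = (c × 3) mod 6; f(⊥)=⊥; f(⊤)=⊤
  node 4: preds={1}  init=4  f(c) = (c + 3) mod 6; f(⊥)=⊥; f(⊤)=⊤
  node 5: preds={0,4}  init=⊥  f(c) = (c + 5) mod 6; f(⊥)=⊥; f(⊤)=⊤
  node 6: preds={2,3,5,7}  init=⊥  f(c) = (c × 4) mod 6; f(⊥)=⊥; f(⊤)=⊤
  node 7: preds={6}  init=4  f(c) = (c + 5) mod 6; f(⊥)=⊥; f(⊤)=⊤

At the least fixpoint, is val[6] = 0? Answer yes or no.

no

Iteration log — 15 steps:
  step 1. node 0  ⊔preds=⊥  new=⊤  old=0  +wl: 
  step 2. node 1  ⊔preds=4  new=4  stable
  step 3. node 2  ⊔preds=4  new=1  old=⊥  +wl: 0
  step 4. node 3  ⊔preds=⊤  new=⊤  old=⊥  +wl: 2
  step 5. node 4  ⊔preds=4  new=⊤  old=4  +wl: 3
  step 6. node 5  ⊔preds=⊤  new=⊤  old=⊥  +wl: 1
  step 7. node 6  ⊔preds=⊤  new=⊤  old=⊥  +wl: 
  step 8. node 7  ⊔preds=⊤  new=⊤  old=4  +wl: 6
  step 9. node 0  ⊔preds=⊤  new=⊤  stable
  step 10. node 2  ⊔preds=⊤  new=⊤  old=1  +wl: 0
  step 11. node 3  ⊔preds=⊤  new=⊤  stable
  step 12. node 1  ⊔preds=⊤  new=⊤  old=4  +wl: 4
  step 13. node 6  ⊔preds=⊤  new=⊤  stable
  step 14. node 0  ⊔preds=⊤  new=⊤  stable
  step 15. node 4  ⊔preds=⊤  new=⊤  stable

Least fixpoint reached:
  node 0: ⊤
  node 1: ⊤
  node 2: ⊤
  node 3: ⊤
  node 4: ⊤
  node 5: ⊤
  node 6: ⊤
  node 7: ⊤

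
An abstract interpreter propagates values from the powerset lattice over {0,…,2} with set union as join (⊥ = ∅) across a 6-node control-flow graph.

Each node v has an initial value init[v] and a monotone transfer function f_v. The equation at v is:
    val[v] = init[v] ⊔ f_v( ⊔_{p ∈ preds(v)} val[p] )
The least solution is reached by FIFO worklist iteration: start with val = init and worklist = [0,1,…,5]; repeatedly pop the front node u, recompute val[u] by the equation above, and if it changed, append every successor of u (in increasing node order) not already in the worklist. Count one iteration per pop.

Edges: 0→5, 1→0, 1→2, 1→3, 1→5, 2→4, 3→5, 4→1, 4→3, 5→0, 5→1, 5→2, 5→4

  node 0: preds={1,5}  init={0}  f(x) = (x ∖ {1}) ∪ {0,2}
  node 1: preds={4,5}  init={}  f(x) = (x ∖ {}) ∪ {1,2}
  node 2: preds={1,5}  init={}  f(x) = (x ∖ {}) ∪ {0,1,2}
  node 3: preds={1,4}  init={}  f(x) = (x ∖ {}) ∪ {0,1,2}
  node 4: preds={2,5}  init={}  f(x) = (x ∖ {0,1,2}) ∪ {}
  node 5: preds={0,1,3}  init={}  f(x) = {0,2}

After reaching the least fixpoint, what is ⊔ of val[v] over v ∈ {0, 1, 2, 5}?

Iteration log — 13 steps:
  step 1. node 0  ⊔preds={}  new={0,2}  old={0}  +wl: 
  step 2. node 1  ⊔preds={}  new={1,2}  old={}  +wl: 0
  step 3. node 2  ⊔preds={1,2}  new={0,1,2}  old={}  +wl: 
  step 4. node 3  ⊔preds={1,2}  new={0,1,2}  old={}  +wl: 
  step 5. node 4  ⊔preds={0,1,2}  new={}  stable
  step 6. node 5  ⊔preds={0,1,2}  new={0,2}  old={}  +wl: 1,2,4
  step 7. node 0  ⊔preds={0,1,2}  new={0,2}  stable
  step 8. node 1  ⊔preds={0,2}  new={0,1,2}  old={1,2}  +wl: 0,3,5
  step 9. node 2  ⊔preds={0,1,2}  new={0,1,2}  stable
  step 10. node 4  ⊔preds={0,1,2}  new={}  stable
  step 11. node 0  ⊔preds={0,1,2}  new={0,2}  stable
  step 12. node 3  ⊔preds={0,1,2}  new={0,1,2}  stable
  step 13. node 5  ⊔preds={0,1,2}  new={0,2}  stable

Least fixpoint reached:
  node 0: {0,2}
  node 1: {0,1,2}
  node 2: {0,1,2}
  node 3: {0,1,2}
  node 4: {}
  node 5: {0,2}

{0,1,2}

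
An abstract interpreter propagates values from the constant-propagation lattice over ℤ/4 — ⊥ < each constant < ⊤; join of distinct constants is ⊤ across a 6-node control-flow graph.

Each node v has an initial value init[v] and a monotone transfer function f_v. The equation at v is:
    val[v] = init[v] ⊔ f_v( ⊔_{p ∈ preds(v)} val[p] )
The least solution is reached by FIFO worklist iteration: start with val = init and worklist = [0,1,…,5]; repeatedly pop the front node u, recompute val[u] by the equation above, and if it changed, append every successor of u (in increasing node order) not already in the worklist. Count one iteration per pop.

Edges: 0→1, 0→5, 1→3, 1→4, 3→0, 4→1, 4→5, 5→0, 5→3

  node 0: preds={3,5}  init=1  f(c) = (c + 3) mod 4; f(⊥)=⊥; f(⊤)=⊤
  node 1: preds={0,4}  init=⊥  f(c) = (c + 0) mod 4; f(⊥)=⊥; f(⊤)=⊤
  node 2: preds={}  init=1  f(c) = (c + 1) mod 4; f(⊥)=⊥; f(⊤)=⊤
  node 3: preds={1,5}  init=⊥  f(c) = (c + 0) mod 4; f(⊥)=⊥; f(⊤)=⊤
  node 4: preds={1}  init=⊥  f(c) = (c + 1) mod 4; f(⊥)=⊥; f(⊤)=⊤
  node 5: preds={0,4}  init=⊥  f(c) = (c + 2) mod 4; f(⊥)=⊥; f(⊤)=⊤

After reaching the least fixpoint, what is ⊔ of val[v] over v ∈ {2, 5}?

⊤

Trace (14 dequeues):
  [1] u=0 | in ⊥ | out 1 | ==
  [2] u=1 | in 1 | out 1 | prev ⊥ | push {}
  [3] u=2 | in ⊥ | out 1 | ==
  [4] u=3 | in 1 | out 1 | prev ⊥ | push {0}
  [5] u=4 | in 1 | out 2 | prev ⊥ | push {1}
  [6] u=5 | in ⊤ | out ⊤ | prev ⊥ | push {3}
  [7] u=0 | in ⊤ | out ⊤ | prev 1 | push {5}
  [8] u=1 | in ⊤ | out ⊤ | prev 1 | push {4}
  [9] u=3 | in ⊤ | out ⊤ | prev 1 | push {0}
  [10] u=5 | in ⊤ | out ⊤ | ==
  [11] u=4 | in ⊤ | out ⊤ | prev 2 | push {1,5}
  [12] u=0 | in ⊤ | out ⊤ | ==
  [13] u=1 | in ⊤ | out ⊤ | ==
  [14] u=5 | in ⊤ | out ⊤ | ==

Converged values:
  [0] ⊤
  [1] ⊤
  [2] 1
  [3] ⊤
  [4] ⊤
  [5] ⊤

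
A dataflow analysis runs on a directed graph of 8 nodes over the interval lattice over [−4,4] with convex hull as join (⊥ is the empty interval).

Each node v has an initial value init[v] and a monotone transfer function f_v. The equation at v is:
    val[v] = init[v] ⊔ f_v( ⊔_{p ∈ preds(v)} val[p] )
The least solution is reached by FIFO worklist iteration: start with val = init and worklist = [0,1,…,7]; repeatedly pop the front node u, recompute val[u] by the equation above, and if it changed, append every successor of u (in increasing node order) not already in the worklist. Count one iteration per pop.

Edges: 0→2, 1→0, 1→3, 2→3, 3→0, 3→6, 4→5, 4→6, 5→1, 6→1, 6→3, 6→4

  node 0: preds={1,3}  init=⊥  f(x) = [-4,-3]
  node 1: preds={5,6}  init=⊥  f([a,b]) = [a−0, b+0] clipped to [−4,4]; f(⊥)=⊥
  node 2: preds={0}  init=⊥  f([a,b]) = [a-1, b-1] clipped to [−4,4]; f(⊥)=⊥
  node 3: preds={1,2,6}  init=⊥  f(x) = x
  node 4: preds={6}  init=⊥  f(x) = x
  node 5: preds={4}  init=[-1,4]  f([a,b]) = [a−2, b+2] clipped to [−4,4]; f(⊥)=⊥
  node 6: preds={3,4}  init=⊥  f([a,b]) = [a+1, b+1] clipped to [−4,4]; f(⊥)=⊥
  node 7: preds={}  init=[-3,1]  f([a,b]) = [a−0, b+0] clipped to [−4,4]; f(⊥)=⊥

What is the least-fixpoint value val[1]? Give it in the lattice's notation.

[-4,4]

Trace (18 dequeues):
  [1] u=0 | in ⊥ | out [-4,-3] | prev ⊥ | push {}
  [2] u=1 | in [-1,4] | out [-1,4] | prev ⊥ | push {0}
  [3] u=2 | in [-4,-3] | out [-4,-4] | prev ⊥ | push {}
  [4] u=3 | in [-4,4] | out [-4,4] | prev ⊥ | push {}
  [5] u=4 | in ⊥ | out ⊥ | ==
  [6] u=5 | in ⊥ | out [-1,4] | ==
  [7] u=6 | in [-4,4] | out [-3,4] | prev ⊥ | push {1,3,4}
  [8] u=7 | in ⊥ | out [-3,1] | ==
  [9] u=0 | in [-4,4] | out [-4,-3] | ==
  [10] u=1 | in [-3,4] | out [-3,4] | prev [-1,4] | push {0}
  [11] u=3 | in [-4,4] | out [-4,4] | ==
  [12] u=4 | in [-3,4] | out [-3,4] | prev ⊥ | push {5,6}
  [13] u=0 | in [-4,4] | out [-4,-3] | ==
  [14] u=5 | in [-3,4] | out [-4,4] | prev [-1,4] | push {1}
  [15] u=6 | in [-4,4] | out [-3,4] | ==
  [16] u=1 | in [-4,4] | out [-4,4] | prev [-3,4] | push {0,3}
  [17] u=0 | in [-4,4] | out [-4,-3] | ==
  [18] u=3 | in [-4,4] | out [-4,4] | ==

Converged values:
  [0] [-4,-3]
  [1] [-4,4]
  [2] [-4,-4]
  [3] [-4,4]
  [4] [-3,4]
  [5] [-4,4]
  [6] [-3,4]
  [7] [-3,1]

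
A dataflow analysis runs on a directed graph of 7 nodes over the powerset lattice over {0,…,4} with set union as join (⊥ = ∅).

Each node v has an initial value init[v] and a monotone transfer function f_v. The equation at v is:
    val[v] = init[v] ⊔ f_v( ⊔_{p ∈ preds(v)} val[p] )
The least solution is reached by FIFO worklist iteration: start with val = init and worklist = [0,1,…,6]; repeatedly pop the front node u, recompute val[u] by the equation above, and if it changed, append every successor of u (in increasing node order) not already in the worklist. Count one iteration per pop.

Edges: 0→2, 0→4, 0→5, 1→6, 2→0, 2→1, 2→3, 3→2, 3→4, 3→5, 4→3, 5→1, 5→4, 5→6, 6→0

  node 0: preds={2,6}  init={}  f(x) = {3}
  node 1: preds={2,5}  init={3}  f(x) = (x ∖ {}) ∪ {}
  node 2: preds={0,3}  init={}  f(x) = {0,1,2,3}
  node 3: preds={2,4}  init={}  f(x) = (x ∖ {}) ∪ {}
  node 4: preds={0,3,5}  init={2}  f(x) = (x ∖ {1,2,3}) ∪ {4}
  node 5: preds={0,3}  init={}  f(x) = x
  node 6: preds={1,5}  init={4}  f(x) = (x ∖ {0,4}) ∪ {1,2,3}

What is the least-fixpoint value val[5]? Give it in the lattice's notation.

{0,1,2,3,4}

Iteration log — 18 steps:
  step 1. node 0  ⊔preds={4}  new={3}  old={}  +wl: 
  step 2. node 1  ⊔preds={}  new={3}  stable
  step 3. node 2  ⊔preds={3}  new={0,1,2,3}  old={}  +wl: 0,1
  step 4. node 3  ⊔preds={0,1,2,3}  new={0,1,2,3}  old={}  +wl: 2
  step 5. node 4  ⊔preds={0,1,2,3}  new={0,2,4}  old={2}  +wl: 3
  step 6. node 5  ⊔preds={0,1,2,3}  new={0,1,2,3}  old={}  +wl: 4
  step 7. node 6  ⊔preds={0,1,2,3}  new={1,2,3,4}  old={4}  +wl: 
  step 8. node 0  ⊔preds={0,1,2,3,4}  new={3}  stable
  step 9. node 1  ⊔preds={0,1,2,3}  new={0,1,2,3}  old={3}  +wl: 6
  step 10. node 2  ⊔preds={0,1,2,3}  new={0,1,2,3}  stable
  step 11. node 3  ⊔preds={0,1,2,3,4}  new={0,1,2,3,4}  old={0,1,2,3}  +wl: 2,5
  step 12. node 4  ⊔preds={0,1,2,3,4}  new={0,2,4}  stable
  step 13. node 6  ⊔preds={0,1,2,3}  new={1,2,3,4}  stable
  step 14. node 2  ⊔preds={0,1,2,3,4}  new={0,1,2,3}  stable
  step 15. node 5  ⊔preds={0,1,2,3,4}  new={0,1,2,3,4}  old={0,1,2,3}  +wl: 1,4,6
  step 16. node 1  ⊔preds={0,1,2,3,4}  new={0,1,2,3,4}  old={0,1,2,3}  +wl: 
  step 17. node 4  ⊔preds={0,1,2,3,4}  new={0,2,4}  stable
  step 18. node 6  ⊔preds={0,1,2,3,4}  new={1,2,3,4}  stable

Least fixpoint reached:
  node 0: {3}
  node 1: {0,1,2,3,4}
  node 2: {0,1,2,3}
  node 3: {0,1,2,3,4}
  node 4: {0,2,4}
  node 5: {0,1,2,3,4}
  node 6: {1,2,3,4}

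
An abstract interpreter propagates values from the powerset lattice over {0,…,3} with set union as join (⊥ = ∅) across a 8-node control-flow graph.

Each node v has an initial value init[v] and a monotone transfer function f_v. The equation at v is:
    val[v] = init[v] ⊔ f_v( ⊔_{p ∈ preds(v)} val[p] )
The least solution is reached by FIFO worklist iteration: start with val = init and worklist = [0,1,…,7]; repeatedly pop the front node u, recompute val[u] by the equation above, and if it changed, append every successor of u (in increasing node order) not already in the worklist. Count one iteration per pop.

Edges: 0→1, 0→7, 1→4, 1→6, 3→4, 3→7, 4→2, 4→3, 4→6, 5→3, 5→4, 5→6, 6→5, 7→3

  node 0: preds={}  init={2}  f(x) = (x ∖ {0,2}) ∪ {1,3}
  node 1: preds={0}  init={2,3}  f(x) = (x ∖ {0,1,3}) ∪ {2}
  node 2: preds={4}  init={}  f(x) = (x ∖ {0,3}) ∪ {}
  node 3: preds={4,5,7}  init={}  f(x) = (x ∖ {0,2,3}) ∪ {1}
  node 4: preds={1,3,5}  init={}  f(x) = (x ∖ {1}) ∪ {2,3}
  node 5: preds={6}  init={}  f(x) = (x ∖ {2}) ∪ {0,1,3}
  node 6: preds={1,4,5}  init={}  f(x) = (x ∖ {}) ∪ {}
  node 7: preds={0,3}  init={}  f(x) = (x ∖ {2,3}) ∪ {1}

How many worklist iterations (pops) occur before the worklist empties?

15

Worklist (15 pops):
  #1 pop 0: in={} → {1,2,3} (was {2}); enqueue []
  #2 pop 1: in={1,2,3} → {2,3} (no change)
  #3 pop 2: in={} → {} (no change)
  #4 pop 3: in={} → {1} (was {}); enqueue []
  #5 pop 4: in={1,2,3} → {2,3} (was {}); enqueue [2,3]
  #6 pop 5: in={} → {0,1,3} (was {}); enqueue [4]
  #7 pop 6: in={0,1,2,3} → {0,1,2,3} (was {}); enqueue [5]
  #8 pop 7: in={1,2,3} → {1} (was {}); enqueue []
  #9 pop 2: in={2,3} → {2} (was {}); enqueue []
  #10 pop 3: in={0,1,2,3} → {1} (no change)
  #11 pop 4: in={0,1,2,3} → {0,2,3} (was {2,3}); enqueue [2,3,6]
  #12 pop 5: in={0,1,2,3} → {0,1,3} (no change)
  #13 pop 2: in={0,2,3} → {2} (no change)
  #14 pop 3: in={0,1,2,3} → {1} (no change)
  #15 pop 6: in={0,1,2,3} → {0,1,2,3} (no change)

Fixpoint:
  val[0] = {1,2,3}
  val[1] = {2,3}
  val[2] = {2}
  val[3] = {1}
  val[4] = {0,2,3}
  val[5] = {0,1,3}
  val[6] = {0,1,2,3}
  val[7] = {1}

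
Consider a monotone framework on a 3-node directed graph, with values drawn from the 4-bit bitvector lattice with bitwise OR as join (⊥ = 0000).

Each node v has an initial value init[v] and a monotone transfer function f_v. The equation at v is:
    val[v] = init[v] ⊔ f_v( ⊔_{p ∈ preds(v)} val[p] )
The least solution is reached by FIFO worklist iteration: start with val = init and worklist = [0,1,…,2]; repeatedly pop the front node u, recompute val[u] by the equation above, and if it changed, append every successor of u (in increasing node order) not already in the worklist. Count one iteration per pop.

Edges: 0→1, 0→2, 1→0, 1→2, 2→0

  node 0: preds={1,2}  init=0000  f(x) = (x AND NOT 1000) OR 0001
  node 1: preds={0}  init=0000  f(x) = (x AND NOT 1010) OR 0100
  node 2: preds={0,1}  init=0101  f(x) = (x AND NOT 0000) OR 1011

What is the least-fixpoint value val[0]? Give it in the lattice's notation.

0111

Worklist (6 pops):
  #1 pop 0: in=0101 → 0101 (was 0000); enqueue []
  #2 pop 1: in=0101 → 0101 (was 0000); enqueue [0]
  #3 pop 2: in=0101 → 1111 (was 0101); enqueue []
  #4 pop 0: in=1111 → 0111 (was 0101); enqueue [1,2]
  #5 pop 1: in=0111 → 0101 (no change)
  #6 pop 2: in=0111 → 1111 (no change)

Fixpoint:
  val[0] = 0111
  val[1] = 0101
  val[2] = 1111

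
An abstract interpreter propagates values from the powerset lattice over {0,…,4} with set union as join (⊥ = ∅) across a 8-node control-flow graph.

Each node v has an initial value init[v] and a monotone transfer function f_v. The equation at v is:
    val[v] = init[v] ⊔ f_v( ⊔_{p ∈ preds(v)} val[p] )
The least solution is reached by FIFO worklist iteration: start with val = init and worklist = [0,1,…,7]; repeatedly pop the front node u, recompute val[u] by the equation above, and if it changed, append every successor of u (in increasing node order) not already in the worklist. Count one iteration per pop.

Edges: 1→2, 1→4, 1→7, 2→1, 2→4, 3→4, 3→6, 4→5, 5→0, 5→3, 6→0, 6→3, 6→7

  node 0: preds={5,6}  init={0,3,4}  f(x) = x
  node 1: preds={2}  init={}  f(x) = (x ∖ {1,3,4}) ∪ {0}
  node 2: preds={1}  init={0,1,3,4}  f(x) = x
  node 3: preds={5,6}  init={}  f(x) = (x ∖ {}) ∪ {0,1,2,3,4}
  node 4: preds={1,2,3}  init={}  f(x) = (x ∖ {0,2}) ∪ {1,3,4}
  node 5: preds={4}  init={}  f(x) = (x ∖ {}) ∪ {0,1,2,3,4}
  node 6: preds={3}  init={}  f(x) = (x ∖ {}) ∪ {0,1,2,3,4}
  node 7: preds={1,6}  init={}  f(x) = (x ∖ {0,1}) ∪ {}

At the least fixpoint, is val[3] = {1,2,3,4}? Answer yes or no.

no

Iteration log — 10 steps:
  step 1. node 0  ⊔preds={}  new={0,3,4}  stable
  step 2. node 1  ⊔preds={0,1,3,4}  new={0}  old={}  +wl: 
  step 3. node 2  ⊔preds={0}  new={0,1,3,4}  stable
  step 4. node 3  ⊔preds={}  new={0,1,2,3,4}  old={}  +wl: 
  step 5. node 4  ⊔preds={0,1,2,3,4}  new={1,3,4}  old={}  +wl: 
  step 6. node 5  ⊔preds={1,3,4}  new={0,1,2,3,4}  old={}  +wl: 0,3
  step 7. node 6  ⊔preds={0,1,2,3,4}  new={0,1,2,3,4}  old={}  +wl: 
  step 8. node 7  ⊔preds={0,1,2,3,4}  new={2,3,4}  old={}  +wl: 
  step 9. node 0  ⊔preds={0,1,2,3,4}  new={0,1,2,3,4}  old={0,3,4}  +wl: 
  step 10. node 3  ⊔preds={0,1,2,3,4}  new={0,1,2,3,4}  stable

Least fixpoint reached:
  node 0: {0,1,2,3,4}
  node 1: {0}
  node 2: {0,1,3,4}
  node 3: {0,1,2,3,4}
  node 4: {1,3,4}
  node 5: {0,1,2,3,4}
  node 6: {0,1,2,3,4}
  node 7: {2,3,4}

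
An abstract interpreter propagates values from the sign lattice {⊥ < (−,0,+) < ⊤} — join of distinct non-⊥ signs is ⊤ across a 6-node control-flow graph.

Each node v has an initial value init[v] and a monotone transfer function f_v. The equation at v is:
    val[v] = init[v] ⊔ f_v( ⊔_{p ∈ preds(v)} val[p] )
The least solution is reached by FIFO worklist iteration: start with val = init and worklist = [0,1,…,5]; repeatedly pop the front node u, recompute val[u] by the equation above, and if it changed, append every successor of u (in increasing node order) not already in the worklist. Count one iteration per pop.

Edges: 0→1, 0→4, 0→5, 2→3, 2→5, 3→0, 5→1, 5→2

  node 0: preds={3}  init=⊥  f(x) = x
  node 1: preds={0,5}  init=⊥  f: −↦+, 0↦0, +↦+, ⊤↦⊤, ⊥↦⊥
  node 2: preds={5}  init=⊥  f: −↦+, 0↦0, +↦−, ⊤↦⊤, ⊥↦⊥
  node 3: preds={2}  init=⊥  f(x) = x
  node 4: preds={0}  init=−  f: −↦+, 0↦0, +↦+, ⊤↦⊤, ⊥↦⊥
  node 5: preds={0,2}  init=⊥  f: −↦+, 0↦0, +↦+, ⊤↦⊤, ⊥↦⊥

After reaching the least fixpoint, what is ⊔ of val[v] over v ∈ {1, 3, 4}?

Iteration log — 6 steps:
  step 1. node 0  ⊔preds=⊥  new=⊥  stable
  step 2. node 1  ⊔preds=⊥  new=⊥  stable
  step 3. node 2  ⊔preds=⊥  new=⊥  stable
  step 4. node 3  ⊔preds=⊥  new=⊥  stable
  step 5. node 4  ⊔preds=⊥  new=−  stable
  step 6. node 5  ⊔preds=⊥  new=⊥  stable

Least fixpoint reached:
  node 0: ⊥
  node 1: ⊥
  node 2: ⊥
  node 3: ⊥
  node 4: −
  node 5: ⊥

−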